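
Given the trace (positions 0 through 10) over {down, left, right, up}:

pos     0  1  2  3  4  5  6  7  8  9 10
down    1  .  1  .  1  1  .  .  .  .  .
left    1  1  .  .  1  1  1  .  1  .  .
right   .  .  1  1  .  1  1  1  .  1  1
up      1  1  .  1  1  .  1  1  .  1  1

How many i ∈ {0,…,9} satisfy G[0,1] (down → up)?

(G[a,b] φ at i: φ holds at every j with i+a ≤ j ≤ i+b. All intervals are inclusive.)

6

Evaluate at each i in [0,9]:
  i=0: ✓ (all of [0,1])
  i=1: ✗ (fails at j=2)
  i=2: ✗ (fails at j=2)
  i=3: ✓ (all of [3,4])
  i=4: ✗ (fails at j=5)
  i=5: ✗ (fails at j=5)
  i=6: ✓ (all of [6,7])
  i=7: ✓ (all of [7,8])
  i=8: ✓ (all of [8,9])
  i=9: ✓ (all of [9,10])
Positions where it holds: {0, 3, 6, 7, 8, 9} → 6.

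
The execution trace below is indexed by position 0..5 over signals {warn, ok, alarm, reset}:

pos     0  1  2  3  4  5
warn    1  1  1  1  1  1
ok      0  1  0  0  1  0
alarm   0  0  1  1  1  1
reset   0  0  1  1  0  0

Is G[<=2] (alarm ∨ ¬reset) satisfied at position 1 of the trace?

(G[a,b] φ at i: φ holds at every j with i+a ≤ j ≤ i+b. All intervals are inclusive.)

Holds

Check (alarm ∨ ¬reset) at every j in [1,3]:
  j=1: true
  j=2: true
  j=3: true
All positions satisfy it → formula holds.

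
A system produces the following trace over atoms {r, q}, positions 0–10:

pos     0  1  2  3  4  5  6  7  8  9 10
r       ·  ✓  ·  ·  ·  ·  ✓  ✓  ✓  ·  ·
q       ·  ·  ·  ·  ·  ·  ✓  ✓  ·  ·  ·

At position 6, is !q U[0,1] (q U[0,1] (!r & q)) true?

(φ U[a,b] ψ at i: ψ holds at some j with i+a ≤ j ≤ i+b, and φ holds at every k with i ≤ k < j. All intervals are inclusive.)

Does not hold

Need some j in [6,7] with (q U[0,1] (!r & q)), and !q at every k in [6,j-1].
  j=6: (q U[0,1] (!r & q)) — fails.
  j=7: (q U[0,1] (!r & q)) — fails.
No j in the window works → until fails.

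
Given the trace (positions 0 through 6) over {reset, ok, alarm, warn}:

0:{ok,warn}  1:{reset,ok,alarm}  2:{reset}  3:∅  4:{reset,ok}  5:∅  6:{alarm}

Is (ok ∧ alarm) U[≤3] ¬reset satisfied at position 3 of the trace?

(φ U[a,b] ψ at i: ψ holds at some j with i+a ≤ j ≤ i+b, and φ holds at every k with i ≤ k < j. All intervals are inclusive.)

Need some j in [3,6] with ¬reset, and (ok ∧ alarm) at every k in [3,j-1].
  j=3: ¬reset holds; no prefix to check → satisfied.

True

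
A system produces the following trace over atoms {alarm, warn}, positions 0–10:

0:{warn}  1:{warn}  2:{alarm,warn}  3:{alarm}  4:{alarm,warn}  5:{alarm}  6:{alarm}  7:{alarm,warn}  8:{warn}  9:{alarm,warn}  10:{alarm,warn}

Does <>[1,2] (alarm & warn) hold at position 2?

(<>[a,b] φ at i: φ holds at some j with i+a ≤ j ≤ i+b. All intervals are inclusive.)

Yes

Check (alarm & warn) at each j in [3,4]:
  j=3: false
  j=4: true
Found at j=4 → formula holds.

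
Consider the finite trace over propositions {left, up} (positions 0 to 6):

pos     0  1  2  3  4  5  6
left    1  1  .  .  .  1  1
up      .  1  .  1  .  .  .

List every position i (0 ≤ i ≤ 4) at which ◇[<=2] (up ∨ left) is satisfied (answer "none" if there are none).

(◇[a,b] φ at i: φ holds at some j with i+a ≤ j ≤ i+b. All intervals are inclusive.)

Evaluate at each i in [0,4]:
  i=0: ✓ (witness j=0)
  i=1: ✓ (witness j=1)
  i=2: ✓ (witness j=3)
  i=3: ✓ (witness j=3)
  i=4: ✓ (witness j=5)

0, 1, 2, 3, 4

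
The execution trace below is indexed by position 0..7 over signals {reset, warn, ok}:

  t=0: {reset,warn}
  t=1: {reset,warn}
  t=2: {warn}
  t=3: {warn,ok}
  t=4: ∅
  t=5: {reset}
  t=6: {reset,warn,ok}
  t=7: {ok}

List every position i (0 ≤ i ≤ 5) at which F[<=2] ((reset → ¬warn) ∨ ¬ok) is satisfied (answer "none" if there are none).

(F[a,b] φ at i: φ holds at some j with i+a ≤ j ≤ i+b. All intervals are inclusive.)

0, 1, 2, 3, 4, 5

Evaluate at each i in [0,5]:
  i=0: ✓ (witness j=0)
  i=1: ✓ (witness j=1)
  i=2: ✓ (witness j=2)
  i=3: ✓ (witness j=3)
  i=4: ✓ (witness j=4)
  i=5: ✓ (witness j=5)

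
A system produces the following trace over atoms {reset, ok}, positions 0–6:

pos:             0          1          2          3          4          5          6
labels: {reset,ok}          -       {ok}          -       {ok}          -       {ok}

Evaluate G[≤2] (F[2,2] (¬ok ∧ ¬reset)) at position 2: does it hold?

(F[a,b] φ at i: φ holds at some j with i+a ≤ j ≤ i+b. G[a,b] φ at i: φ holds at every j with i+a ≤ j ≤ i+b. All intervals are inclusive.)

Check F[2,2] (¬ok ∧ ¬reset) at every j in [2,4]:
  j=2: fails (none in [4,4])
  j=3: holds (witness at 5)
  j=4: fails (none in [6,6])
Fails at j=2 → formula fails.

No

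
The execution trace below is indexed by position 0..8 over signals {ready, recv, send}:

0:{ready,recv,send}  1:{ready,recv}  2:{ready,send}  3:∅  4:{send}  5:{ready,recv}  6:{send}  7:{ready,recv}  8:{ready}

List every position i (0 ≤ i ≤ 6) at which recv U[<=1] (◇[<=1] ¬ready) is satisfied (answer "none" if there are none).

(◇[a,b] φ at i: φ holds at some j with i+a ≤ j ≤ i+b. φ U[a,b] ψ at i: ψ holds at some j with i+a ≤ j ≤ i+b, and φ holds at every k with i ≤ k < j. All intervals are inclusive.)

1, 2, 3, 4, 5, 6

Evaluate at each i in [0,6]:
  i=0: ✗ (no rhs in [0,1])
  i=1: ✓ (rhs at j=2; lhs holds on [1,1])
  i=2: ✓ (rhs at j=2)
  i=3: ✓ (rhs at j=3)
  i=4: ✓ (rhs at j=4)
  i=5: ✓ (rhs at j=5)
  i=6: ✓ (rhs at j=6)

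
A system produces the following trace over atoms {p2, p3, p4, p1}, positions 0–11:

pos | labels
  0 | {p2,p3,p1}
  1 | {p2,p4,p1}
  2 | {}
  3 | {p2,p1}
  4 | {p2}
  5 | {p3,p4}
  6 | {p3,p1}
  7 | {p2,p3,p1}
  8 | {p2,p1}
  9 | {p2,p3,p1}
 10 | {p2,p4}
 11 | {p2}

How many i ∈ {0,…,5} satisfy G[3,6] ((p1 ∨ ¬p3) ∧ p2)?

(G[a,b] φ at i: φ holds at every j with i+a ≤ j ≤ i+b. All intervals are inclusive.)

2

Evaluate at each i in [0,5]:
  i=0: ✗ (fails at j=5)
  i=1: ✗ (fails at j=5)
  i=2: ✗ (fails at j=5)
  i=3: ✗ (fails at j=6)
  i=4: ✓ (all of [7,10])
  i=5: ✓ (all of [8,11])
Positions where it holds: {4, 5} → 2.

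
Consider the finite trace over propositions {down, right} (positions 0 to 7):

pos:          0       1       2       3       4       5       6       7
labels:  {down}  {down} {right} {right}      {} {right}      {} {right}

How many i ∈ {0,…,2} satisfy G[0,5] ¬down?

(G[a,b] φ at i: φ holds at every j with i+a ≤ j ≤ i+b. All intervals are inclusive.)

Evaluate at each i in [0,2]:
  i=0: ✗ (fails at j=0)
  i=1: ✗ (fails at j=1)
  i=2: ✓ (all of [2,7])
Positions where it holds: {2} → 1.

1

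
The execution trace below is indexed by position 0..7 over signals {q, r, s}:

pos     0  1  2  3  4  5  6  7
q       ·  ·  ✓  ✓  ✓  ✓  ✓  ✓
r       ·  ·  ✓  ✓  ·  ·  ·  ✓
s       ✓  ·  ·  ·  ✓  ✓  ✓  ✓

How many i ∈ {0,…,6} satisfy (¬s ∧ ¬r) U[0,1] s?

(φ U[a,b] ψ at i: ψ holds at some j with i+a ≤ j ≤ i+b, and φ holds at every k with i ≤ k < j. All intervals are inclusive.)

Evaluate at each i in [0,6]:
  i=0: ✓ (rhs at j=0)
  i=1: ✗ (no rhs in [1,2])
  i=2: ✗ (no rhs in [2,3])
  i=3: ✗ (lhs fails at k=3 before rhs at j=4)
  i=4: ✓ (rhs at j=4)
  i=5: ✓ (rhs at j=5)
  i=6: ✓ (rhs at j=6)
Positions where it holds: {0, 4, 5, 6} → 4.

4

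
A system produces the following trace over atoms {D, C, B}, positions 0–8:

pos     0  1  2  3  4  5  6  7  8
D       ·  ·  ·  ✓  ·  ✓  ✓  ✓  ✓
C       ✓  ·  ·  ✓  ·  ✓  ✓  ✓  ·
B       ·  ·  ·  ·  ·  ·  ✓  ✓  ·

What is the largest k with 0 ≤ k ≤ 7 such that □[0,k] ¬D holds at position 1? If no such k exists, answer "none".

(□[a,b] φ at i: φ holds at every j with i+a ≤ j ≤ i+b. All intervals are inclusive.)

1

¬D must hold from j=1 onward; find where it first fails.
  j=1: holds
  j=2: holds
  j=3: fails
Holds on [1,2], so largest k = 1.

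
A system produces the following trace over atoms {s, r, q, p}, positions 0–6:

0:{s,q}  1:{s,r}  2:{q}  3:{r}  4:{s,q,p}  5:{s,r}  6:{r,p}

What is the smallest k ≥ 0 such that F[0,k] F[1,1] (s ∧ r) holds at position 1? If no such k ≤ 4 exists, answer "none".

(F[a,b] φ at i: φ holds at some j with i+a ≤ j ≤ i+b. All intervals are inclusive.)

3

Scan j = 1,2,… for F[1,1] (s ∧ r):
  j=1: fails
  j=2: fails
  j=3: fails
  j=4: holds
First hit at j=4, so smallest k = 4-1 = 3.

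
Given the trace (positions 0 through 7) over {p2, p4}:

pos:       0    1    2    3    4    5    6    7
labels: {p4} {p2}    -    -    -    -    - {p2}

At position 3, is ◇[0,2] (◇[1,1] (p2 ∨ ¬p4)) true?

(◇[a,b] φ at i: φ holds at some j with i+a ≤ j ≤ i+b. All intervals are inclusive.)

True

Check ◇[1,1] (p2 ∨ ¬p4) at each j in [3,5]:
  j=3: holds (witness at 4)
  j=4: holds (witness at 5)
  j=5: holds (witness at 6)
Found at j=3 → formula holds.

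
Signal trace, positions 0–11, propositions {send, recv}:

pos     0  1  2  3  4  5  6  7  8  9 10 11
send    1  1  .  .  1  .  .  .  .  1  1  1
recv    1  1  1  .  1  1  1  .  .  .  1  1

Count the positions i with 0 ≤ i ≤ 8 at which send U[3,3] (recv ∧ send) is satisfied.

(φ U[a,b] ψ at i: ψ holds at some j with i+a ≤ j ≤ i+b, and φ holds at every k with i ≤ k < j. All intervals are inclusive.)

Evaluate at each i in [0,8]:
  i=0: ✗ (no rhs in [3,3])
  i=1: ✗ (lhs fails at k=2 before rhs at j=4)
  i=2: ✗ (no rhs in [5,5])
  i=3: ✗ (no rhs in [6,6])
  i=4: ✗ (no rhs in [7,7])
  i=5: ✗ (no rhs in [8,8])
  i=6: ✗ (no rhs in [9,9])
  i=7: ✗ (lhs fails at k=7 before rhs at j=10)
  i=8: ✗ (lhs fails at k=8 before rhs at j=11)
Positions where it holds: {} → 0.

0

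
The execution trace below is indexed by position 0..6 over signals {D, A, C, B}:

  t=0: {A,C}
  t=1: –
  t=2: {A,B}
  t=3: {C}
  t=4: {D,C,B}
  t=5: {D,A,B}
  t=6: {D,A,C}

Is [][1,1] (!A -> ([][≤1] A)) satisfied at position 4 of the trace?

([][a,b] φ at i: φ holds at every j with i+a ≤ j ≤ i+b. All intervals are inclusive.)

Yes

Check (!A -> ([][≤1] A)) at every j in [5,5]:
  j=5: antecedent false → ✓
All positions satisfy it → formula holds.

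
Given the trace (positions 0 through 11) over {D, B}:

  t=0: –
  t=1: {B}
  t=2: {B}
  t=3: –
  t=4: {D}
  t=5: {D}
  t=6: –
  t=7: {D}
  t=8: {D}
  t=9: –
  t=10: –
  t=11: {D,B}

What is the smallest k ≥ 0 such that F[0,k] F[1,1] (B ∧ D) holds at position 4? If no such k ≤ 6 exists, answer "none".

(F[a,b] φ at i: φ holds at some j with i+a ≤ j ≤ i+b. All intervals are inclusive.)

Scan j = 4,5,… for F[1,1] (B ∧ D):
  j=4: fails
  j=5: fails
  j=6: fails
  j=7: fails
  j=8: fails
  j=9: fails
  j=10: holds
First hit at j=10, so smallest k = 10-4 = 6.

6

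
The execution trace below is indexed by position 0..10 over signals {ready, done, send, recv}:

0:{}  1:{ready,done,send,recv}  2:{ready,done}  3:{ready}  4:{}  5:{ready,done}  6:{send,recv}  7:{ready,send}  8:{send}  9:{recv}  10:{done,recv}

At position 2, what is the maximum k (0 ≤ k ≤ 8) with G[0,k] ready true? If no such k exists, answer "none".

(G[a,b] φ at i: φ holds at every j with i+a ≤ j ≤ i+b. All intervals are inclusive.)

ready must hold from j=2 onward; find where it first fails.
  j=2: holds
  j=3: holds
  j=4: fails
Holds on [2,3], so largest k = 1.

1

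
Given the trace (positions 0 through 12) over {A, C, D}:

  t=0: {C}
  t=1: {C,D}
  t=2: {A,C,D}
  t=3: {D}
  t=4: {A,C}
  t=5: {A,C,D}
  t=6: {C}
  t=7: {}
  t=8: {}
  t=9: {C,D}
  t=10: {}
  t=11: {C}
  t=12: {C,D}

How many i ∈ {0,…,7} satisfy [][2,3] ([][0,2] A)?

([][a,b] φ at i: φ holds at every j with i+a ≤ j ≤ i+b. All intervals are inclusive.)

Evaluate at each i in [0,7]:
  i=0: ✗ (fails at j=2)
  i=1: ✗ (fails at j=3)
  i=2: ✗ (fails at j=4)
  i=3: ✗ (fails at j=5)
  i=4: ✗ (fails at j=6)
  i=5: ✗ (fails at j=7)
  i=6: ✗ (fails at j=8)
  i=7: ✗ (fails at j=9)
Positions where it holds: {} → 0.

0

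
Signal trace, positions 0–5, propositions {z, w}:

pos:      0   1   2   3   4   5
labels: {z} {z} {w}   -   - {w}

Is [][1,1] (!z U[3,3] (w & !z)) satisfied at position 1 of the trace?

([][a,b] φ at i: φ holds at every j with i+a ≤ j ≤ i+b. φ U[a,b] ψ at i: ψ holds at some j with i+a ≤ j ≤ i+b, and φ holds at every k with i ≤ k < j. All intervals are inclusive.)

Yes

Check (!z U[3,3] (w & !z)) at every j in [2,2]:
  j=2: holds
All positions satisfy it → formula holds.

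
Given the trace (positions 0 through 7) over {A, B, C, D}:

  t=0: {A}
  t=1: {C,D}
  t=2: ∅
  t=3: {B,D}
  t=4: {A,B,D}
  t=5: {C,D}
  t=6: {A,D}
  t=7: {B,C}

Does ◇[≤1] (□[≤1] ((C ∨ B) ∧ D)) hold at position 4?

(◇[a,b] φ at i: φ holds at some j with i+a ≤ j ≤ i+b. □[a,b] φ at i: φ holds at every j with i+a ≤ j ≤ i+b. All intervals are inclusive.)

True

Check □[≤1] ((C ∨ B) ∧ D) at each j in [4,5]:
  j=4: holds on [4,5]
  j=5: fails at 6
Found at j=4 → formula holds.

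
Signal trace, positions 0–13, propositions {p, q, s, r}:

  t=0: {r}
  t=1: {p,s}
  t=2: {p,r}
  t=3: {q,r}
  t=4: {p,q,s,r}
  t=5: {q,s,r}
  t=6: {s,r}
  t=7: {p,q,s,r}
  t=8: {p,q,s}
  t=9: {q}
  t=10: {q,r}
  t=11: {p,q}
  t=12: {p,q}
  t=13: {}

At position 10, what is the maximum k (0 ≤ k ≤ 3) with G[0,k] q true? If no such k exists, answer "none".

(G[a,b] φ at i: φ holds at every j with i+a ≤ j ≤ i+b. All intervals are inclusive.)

q must hold from j=10 onward; find where it first fails.
  j=10: holds
  j=11: holds
  j=12: holds
  j=13: fails
Holds on [10,12], so largest k = 2.

2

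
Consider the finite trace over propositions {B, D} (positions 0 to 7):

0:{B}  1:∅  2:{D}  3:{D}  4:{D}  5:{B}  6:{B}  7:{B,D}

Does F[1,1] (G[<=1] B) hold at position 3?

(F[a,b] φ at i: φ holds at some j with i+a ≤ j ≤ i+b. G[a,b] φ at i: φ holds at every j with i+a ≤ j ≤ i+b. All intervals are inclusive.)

Does not hold

Check G[<=1] B at each j in [4,4]:
  j=4: fails at 4
No position in the window satisfies it → formula fails.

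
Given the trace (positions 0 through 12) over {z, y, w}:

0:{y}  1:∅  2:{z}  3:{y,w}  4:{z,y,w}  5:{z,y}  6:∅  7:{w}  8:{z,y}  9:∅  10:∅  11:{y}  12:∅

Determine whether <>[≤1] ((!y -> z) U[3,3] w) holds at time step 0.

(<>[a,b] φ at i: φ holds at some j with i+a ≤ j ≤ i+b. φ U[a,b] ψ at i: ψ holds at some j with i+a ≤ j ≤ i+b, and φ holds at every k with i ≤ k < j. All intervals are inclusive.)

False

Check ((!y -> z) U[3,3] w) at each j in [0,1]:
  j=0: fails
  j=1: fails
No position in the window satisfies it → formula fails.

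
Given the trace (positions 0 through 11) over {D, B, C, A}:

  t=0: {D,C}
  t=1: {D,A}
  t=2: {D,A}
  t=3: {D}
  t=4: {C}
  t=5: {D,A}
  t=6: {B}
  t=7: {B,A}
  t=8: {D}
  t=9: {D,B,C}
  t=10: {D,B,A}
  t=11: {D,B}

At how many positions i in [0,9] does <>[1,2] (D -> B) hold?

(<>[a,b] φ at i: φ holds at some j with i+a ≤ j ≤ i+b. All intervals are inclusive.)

Evaluate at each i in [0,9]:
  i=0: ✗ (none in [1,2])
  i=1: ✗ (none in [2,3])
  i=2: ✓ (witness j=4)
  i=3: ✓ (witness j=4)
  i=4: ✓ (witness j=6)
  i=5: ✓ (witness j=6)
  i=6: ✓ (witness j=7)
  i=7: ✓ (witness j=9)
  i=8: ✓ (witness j=9)
  i=9: ✓ (witness j=10)
Positions where it holds: {2, 3, 4, 5, 6, 7, 8, 9} → 8.

8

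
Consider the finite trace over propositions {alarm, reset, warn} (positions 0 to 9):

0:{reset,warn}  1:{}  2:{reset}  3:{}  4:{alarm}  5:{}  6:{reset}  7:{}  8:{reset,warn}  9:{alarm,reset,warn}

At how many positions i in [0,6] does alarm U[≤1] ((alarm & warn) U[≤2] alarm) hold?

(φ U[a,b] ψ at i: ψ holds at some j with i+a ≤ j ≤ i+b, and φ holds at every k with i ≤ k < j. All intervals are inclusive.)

1

Evaluate at each i in [0,6]:
  i=0: ✗ (no rhs in [0,1])
  i=1: ✗ (no rhs in [1,2])
  i=2: ✗ (no rhs in [2,3])
  i=3: ✗ (lhs fails at k=3 before rhs at j=4)
  i=4: ✓ (rhs at j=4)
  i=5: ✗ (no rhs in [5,6])
  i=6: ✗ (no rhs in [6,7])
Positions where it holds: {4} → 1.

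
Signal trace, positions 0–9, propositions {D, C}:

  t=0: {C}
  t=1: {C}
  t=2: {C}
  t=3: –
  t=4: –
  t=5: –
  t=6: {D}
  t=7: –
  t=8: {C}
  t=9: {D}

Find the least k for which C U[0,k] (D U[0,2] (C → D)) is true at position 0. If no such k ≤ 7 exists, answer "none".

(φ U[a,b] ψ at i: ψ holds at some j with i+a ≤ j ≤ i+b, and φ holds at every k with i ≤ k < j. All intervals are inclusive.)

Need earliest j ≥ 0 with (D U[0,2] (C → D)), and C at every k in [0,j-1].
  j=0: rhs fails.
  j=1: rhs fails.
  j=2: rhs fails.
  j=3: rhs holds; lhs holds on [0,2]. k = 3.

3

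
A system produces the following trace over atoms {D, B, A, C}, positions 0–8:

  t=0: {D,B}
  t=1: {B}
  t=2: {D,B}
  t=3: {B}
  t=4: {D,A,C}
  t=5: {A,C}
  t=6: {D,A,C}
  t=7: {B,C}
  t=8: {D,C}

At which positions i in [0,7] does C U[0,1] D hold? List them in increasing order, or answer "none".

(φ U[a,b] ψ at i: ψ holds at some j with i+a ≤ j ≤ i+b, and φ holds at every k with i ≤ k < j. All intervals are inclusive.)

0, 2, 4, 5, 6, 7

Evaluate at each i in [0,7]:
  i=0: ✓ (rhs at j=0)
  i=1: ✗ (lhs fails at k=1 before rhs at j=2)
  i=2: ✓ (rhs at j=2)
  i=3: ✗ (lhs fails at k=3 before rhs at j=4)
  i=4: ✓ (rhs at j=4)
  i=5: ✓ (rhs at j=6; lhs holds on [5,5])
  i=6: ✓ (rhs at j=6)
  i=7: ✓ (rhs at j=8; lhs holds on [7,7])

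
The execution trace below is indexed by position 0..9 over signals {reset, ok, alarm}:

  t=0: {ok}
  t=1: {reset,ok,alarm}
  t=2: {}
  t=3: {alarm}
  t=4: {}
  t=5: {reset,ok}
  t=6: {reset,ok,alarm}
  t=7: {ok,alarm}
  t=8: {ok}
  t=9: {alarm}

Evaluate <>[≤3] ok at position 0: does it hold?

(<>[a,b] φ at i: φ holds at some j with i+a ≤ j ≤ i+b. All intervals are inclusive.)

Yes

Check ok at each j in [0,3]:
  j=0: true
  j=1: true
  j=2: false
  j=3: false
Found at j=0 → formula holds.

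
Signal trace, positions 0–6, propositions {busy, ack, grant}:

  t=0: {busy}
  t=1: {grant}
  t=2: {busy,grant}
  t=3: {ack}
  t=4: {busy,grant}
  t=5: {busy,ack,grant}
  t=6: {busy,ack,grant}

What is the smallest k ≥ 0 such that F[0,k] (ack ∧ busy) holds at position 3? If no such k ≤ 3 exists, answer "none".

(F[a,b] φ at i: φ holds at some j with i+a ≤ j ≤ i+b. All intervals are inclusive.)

2

Scan j = 3,4,… for (ack ∧ busy):
  j=3: fails
  j=4: fails
  j=5: holds
First hit at j=5, so smallest k = 5-3 = 2.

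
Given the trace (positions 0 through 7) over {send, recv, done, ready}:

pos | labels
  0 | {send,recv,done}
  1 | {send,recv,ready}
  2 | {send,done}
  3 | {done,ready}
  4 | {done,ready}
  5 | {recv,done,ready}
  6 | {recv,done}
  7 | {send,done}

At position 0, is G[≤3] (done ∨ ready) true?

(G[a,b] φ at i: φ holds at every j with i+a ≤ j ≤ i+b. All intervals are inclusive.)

Holds

Check (done ∨ ready) at every j in [0,3]:
  j=0: true
  j=1: true
  j=2: true
  j=3: true
All positions satisfy it → formula holds.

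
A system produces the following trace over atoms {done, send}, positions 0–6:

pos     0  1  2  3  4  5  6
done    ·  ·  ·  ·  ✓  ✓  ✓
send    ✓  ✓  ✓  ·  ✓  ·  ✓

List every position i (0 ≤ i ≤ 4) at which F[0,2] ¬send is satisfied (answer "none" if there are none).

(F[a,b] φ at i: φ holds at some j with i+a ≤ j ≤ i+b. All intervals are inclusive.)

1, 2, 3, 4

Evaluate at each i in [0,4]:
  i=0: ✗ (none in [0,2])
  i=1: ✓ (witness j=3)
  i=2: ✓ (witness j=3)
  i=3: ✓ (witness j=3)
  i=4: ✓ (witness j=5)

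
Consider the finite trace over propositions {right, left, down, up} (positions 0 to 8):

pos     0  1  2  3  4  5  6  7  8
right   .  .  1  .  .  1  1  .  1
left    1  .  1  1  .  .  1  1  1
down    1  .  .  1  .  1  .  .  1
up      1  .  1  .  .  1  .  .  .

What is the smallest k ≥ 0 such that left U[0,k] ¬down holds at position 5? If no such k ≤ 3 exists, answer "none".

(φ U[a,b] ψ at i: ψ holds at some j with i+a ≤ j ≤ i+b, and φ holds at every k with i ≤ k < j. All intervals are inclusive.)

Need earliest j ≥ 5 with ¬down, and left at every k in [5,j-1].
  j=5: rhs fails.
  j=6: rhs holds but lhs fails at k=5.
  j=7: rhs holds but lhs fails at k=5.
  j=8: rhs fails.
No witness within the range → none.

none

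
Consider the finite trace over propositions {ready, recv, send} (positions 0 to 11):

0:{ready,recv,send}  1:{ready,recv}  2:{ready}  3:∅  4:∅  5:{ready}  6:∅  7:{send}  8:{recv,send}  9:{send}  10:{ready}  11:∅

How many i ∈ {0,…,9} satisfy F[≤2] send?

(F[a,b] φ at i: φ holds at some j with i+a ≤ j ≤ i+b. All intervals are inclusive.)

6

Evaluate at each i in [0,9]:
  i=0: ✓ (witness j=0)
  i=1: ✗ (none in [1,3])
  i=2: ✗ (none in [2,4])
  i=3: ✗ (none in [3,5])
  i=4: ✗ (none in [4,6])
  i=5: ✓ (witness j=7)
  i=6: ✓ (witness j=7)
  i=7: ✓ (witness j=7)
  i=8: ✓ (witness j=8)
  i=9: ✓ (witness j=9)
Positions where it holds: {0, 5, 6, 7, 8, 9} → 6.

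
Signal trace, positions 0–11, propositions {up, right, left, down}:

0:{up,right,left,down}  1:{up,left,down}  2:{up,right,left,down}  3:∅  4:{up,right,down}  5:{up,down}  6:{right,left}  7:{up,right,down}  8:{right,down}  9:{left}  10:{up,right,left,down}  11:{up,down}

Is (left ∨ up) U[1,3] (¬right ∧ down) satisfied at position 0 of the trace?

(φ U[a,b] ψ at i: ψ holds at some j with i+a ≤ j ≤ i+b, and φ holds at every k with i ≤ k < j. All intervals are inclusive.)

Yes

Need some j in [1,3] with (¬right ∧ down), and (left ∨ up) at every k in [0,j-1].
  j=1: (¬right ∧ down) holds; (left ∨ up) holds at every k in [0,0] → satisfied.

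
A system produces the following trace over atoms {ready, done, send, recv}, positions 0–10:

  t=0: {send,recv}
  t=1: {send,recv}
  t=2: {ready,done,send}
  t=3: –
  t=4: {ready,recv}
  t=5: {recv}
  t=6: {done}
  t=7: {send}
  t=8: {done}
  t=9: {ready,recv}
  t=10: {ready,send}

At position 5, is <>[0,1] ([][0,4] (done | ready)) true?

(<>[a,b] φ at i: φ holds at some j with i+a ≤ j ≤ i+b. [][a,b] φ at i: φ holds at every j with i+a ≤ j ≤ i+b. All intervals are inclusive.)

Check [][0,4] (done | ready) at each j in [5,6]:
  j=5: fails at 5
  j=6: fails at 7
No position in the window satisfies it → formula fails.

Does not hold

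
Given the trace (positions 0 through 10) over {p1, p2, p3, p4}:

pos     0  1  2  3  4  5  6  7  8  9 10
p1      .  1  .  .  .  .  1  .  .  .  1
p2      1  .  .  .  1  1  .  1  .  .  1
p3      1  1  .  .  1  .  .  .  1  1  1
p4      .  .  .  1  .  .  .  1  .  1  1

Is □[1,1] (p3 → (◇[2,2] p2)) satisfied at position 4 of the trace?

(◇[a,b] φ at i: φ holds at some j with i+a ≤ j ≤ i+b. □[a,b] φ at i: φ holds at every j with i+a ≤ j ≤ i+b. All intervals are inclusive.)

Yes

Check (p3 → (◇[2,2] p2)) at every j in [5,5]:
  j=5: antecedent false → ✓
All positions satisfy it → formula holds.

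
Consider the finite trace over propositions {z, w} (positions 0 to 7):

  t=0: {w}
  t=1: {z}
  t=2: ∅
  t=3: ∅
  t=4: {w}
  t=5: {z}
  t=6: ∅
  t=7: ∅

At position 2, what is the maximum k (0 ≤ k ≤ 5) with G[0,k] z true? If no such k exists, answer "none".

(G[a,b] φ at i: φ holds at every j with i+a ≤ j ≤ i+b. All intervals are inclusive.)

z must hold from j=2 onward; find where it first fails.
  j=2: fails → no k works.

none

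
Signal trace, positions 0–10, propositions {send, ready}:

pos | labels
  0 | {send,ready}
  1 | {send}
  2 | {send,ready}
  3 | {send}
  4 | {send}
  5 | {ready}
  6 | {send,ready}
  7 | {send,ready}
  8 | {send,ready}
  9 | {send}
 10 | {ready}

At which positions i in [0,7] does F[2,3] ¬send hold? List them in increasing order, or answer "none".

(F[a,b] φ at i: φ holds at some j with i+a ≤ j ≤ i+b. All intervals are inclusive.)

2, 3, 7

Evaluate at each i in [0,7]:
  i=0: ✗ (none in [2,3])
  i=1: ✗ (none in [3,4])
  i=2: ✓ (witness j=5)
  i=3: ✓ (witness j=5)
  i=4: ✗ (none in [6,7])
  i=5: ✗ (none in [7,8])
  i=6: ✗ (none in [8,9])
  i=7: ✓ (witness j=10)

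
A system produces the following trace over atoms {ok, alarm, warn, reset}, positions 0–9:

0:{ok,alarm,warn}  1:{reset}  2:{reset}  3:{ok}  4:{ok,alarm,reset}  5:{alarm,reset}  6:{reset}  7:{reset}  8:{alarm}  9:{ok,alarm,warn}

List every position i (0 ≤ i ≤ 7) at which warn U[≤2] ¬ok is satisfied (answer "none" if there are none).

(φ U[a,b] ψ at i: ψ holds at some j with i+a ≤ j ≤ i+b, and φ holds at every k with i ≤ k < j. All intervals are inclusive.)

0, 1, 2, 5, 6, 7

Evaluate at each i in [0,7]:
  i=0: ✓ (rhs at j=1; lhs holds on [0,0])
  i=1: ✓ (rhs at j=1)
  i=2: ✓ (rhs at j=2)
  i=3: ✗ (lhs fails at k=3 before rhs at j=5)
  i=4: ✗ (lhs fails at k=4 before rhs at j=5)
  i=5: ✓ (rhs at j=5)
  i=6: ✓ (rhs at j=6)
  i=7: ✓ (rhs at j=7)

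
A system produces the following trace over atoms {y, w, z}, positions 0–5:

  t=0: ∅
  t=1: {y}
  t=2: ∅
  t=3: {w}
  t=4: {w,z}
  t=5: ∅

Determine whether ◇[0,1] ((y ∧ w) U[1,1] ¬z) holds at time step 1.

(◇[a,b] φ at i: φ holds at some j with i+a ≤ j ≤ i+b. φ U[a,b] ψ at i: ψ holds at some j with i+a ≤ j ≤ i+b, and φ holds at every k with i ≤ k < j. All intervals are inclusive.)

Check ((y ∧ w) U[1,1] ¬z) at each j in [1,2]:
  j=1: fails
  j=2: fails
No position in the window satisfies it → formula fails.

No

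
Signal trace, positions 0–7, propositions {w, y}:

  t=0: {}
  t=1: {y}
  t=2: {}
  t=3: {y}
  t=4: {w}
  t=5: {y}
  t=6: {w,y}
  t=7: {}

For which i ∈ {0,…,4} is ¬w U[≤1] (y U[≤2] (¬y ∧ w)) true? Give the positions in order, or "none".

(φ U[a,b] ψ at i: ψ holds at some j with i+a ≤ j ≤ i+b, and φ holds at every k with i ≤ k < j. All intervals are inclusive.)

2, 3, 4

Evaluate at each i in [0,4]:
  i=0: ✗ (no rhs in [0,1])
  i=1: ✗ (no rhs in [1,2])
  i=2: ✓ (rhs at j=3; lhs holds on [2,2])
  i=3: ✓ (rhs at j=3)
  i=4: ✓ (rhs at j=4)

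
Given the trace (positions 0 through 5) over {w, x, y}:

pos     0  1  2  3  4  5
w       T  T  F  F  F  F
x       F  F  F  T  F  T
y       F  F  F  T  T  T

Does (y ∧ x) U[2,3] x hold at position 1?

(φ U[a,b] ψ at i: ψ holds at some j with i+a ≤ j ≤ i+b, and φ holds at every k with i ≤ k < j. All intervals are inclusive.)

No

Need some j in [3,4] with x, and (y ∧ x) at every k in [1,j-1].
  j=3: x holds, but (y ∧ x) fails at k=1 → not this j.
  j=4: x false.
No j in the window works → until fails.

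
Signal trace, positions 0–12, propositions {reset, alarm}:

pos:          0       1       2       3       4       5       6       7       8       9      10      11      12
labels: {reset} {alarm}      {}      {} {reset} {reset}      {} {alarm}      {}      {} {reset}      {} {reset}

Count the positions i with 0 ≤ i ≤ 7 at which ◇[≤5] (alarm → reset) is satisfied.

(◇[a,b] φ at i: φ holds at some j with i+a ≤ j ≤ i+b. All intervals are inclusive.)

8

Evaluate at each i in [0,7]:
  i=0: ✓ (witness j=0)
  i=1: ✓ (witness j=2)
  i=2: ✓ (witness j=2)
  i=3: ✓ (witness j=3)
  i=4: ✓ (witness j=4)
  i=5: ✓ (witness j=5)
  i=6: ✓ (witness j=6)
  i=7: ✓ (witness j=8)
Positions where it holds: {0, 1, 2, 3, 4, 5, 6, 7} → 8.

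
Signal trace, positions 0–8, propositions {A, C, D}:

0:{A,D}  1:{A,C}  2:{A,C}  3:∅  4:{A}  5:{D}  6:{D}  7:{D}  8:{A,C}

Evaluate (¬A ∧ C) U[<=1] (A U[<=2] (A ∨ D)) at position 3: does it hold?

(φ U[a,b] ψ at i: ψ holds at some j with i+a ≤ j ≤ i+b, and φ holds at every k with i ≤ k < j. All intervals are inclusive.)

Need some j in [3,4] with (A U[<=2] (A ∨ D)), and (¬A ∧ C) at every k in [3,j-1].
  j=3: (A U[<=2] (A ∨ D)) — fails.
  j=4: (A U[<=2] (A ∨ D)) holds, but (¬A ∧ C) fails at k=3 → not this j.
No j in the window works → until fails.

No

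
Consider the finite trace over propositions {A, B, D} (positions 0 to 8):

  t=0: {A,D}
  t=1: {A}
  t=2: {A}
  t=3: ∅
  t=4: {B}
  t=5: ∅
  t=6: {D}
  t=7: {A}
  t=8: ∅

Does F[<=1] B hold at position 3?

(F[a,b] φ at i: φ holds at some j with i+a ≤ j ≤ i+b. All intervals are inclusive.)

Check B at each j in [3,4]:
  j=3: false
  j=4: true
Found at j=4 → formula holds.

Holds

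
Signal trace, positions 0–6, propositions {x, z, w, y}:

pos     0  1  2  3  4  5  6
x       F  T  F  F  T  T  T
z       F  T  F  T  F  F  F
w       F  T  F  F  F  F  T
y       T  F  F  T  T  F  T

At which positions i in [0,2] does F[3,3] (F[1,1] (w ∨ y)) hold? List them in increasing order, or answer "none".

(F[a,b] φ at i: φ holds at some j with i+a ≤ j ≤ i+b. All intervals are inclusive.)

0, 2

Evaluate at each i in [0,2]:
  i=0: ✓ (witness j=3)
  i=1: ✗ (none in [4,4])
  i=2: ✓ (witness j=5)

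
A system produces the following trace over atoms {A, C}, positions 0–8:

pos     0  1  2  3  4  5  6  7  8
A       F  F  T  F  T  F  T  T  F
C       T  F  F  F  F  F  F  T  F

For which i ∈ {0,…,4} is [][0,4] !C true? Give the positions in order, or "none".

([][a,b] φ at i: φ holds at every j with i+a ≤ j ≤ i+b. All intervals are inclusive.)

Evaluate at each i in [0,4]:
  i=0: ✗ (fails at j=0)
  i=1: ✓ (all of [1,5])
  i=2: ✓ (all of [2,6])
  i=3: ✗ (fails at j=7)
  i=4: ✗ (fails at j=7)

1, 2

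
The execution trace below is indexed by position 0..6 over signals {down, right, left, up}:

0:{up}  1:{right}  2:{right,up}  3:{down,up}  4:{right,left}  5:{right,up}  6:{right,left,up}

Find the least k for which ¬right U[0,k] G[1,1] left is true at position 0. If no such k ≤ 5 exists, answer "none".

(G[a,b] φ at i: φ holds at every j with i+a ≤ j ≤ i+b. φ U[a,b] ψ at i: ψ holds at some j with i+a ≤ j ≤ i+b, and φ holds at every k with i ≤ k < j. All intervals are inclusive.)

none

Need earliest j ≥ 0 with G[1,1] left, and ¬right at every k in [0,j-1].
  j=0: rhs fails.
  j=1: rhs fails.
  j=2: rhs fails.
  j=3: rhs holds but lhs fails at k=1.
  j=4: rhs fails.
  j=5: rhs holds but lhs fails at k=1.
No witness within the range → none.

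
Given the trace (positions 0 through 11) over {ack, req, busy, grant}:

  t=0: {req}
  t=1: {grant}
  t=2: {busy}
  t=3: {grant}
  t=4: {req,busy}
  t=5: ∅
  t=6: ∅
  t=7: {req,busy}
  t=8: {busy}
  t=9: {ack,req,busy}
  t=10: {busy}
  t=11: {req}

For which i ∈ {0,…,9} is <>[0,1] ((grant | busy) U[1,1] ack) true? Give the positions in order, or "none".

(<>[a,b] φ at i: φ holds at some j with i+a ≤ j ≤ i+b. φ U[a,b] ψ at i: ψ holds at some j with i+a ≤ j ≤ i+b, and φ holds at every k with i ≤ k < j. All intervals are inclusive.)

7, 8

Evaluate at each i in [0,9]:
  i=0: ✗ (none in [0,1])
  i=1: ✗ (none in [1,2])
  i=2: ✗ (none in [2,3])
  i=3: ✗ (none in [3,4])
  i=4: ✗ (none in [4,5])
  i=5: ✗ (none in [5,6])
  i=6: ✗ (none in [6,7])
  i=7: ✓ (witness j=8)
  i=8: ✓ (witness j=8)
  i=9: ✗ (none in [9,10])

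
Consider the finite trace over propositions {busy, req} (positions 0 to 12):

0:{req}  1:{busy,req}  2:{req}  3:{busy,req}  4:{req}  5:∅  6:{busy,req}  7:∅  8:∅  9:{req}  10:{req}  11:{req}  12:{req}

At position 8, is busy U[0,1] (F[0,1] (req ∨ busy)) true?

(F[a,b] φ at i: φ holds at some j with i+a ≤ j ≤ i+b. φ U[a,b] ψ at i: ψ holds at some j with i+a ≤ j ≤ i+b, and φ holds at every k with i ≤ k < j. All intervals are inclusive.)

Yes

Need some j in [8,9] with F[0,1] (req ∨ busy), and busy at every k in [8,j-1].
  j=8: F[0,1] (req ∨ busy) holds; no prefix to check → satisfied.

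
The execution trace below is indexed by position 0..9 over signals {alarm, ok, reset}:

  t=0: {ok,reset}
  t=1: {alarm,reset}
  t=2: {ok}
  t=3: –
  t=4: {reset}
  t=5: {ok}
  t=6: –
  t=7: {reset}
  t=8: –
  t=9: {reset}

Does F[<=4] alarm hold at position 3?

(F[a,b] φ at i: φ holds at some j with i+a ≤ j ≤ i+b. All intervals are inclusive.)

Check alarm at each j in [3,7]:
  j=3: false
  j=4: false
  j=5: false
  j=6: false
  j=7: false
No position in the window satisfies it → formula fails.

False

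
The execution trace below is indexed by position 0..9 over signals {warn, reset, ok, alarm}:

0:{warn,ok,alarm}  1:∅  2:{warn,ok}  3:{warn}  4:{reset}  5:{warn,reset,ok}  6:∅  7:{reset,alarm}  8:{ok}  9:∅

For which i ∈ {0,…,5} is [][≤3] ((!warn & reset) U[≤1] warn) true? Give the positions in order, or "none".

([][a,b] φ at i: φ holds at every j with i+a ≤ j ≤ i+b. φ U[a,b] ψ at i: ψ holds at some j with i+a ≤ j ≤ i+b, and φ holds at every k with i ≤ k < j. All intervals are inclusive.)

2

Evaluate at each i in [0,5]:
  i=0: ✗ (fails at j=1)
  i=1: ✗ (fails at j=1)
  i=2: ✓ (all of [2,5])
  i=3: ✗ (fails at j=6)
  i=4: ✗ (fails at j=6)
  i=5: ✗ (fails at j=6)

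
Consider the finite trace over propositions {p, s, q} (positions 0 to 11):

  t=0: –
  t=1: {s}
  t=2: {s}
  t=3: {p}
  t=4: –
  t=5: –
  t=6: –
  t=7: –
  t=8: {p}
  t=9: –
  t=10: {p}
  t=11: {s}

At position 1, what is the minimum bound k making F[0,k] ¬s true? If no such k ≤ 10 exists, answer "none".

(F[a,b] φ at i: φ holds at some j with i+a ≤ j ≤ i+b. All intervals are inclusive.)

2

Scan j = 1,2,… for ¬s:
  j=1: fails
  j=2: fails
  j=3: holds
First hit at j=3, so smallest k = 3-1 = 2.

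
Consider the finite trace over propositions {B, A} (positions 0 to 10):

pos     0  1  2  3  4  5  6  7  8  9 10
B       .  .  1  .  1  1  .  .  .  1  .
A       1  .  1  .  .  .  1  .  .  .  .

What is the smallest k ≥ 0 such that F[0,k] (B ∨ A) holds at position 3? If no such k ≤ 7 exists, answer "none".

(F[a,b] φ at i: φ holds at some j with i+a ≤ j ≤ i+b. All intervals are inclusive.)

Scan j = 3,4,… for (B ∨ A):
  j=3: fails
  j=4: holds
First hit at j=4, so smallest k = 4-3 = 1.

1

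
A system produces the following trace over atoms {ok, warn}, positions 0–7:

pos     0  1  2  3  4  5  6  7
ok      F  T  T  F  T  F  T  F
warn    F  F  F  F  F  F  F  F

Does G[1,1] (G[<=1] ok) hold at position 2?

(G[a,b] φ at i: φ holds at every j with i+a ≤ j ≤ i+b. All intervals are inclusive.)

False

Check G[<=1] ok at every j in [3,3]:
  j=3: fails at 3
Fails at j=3 → formula fails.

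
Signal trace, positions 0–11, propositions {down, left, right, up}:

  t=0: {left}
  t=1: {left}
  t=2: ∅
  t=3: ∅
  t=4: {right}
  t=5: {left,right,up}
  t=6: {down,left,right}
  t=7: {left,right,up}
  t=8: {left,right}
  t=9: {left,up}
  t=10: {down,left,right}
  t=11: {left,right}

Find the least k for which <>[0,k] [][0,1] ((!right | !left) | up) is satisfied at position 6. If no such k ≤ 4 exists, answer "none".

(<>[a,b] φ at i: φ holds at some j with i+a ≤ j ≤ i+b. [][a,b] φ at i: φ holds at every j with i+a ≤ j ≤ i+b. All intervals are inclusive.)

Scan j = 6,7,… for [][0,1] ((!right | !left) | up):
  j=6: fails
  j=7: fails
  j=8: fails
  j=9: fails
  j=10: fails
No j in [6,10] satisfies it → none.

none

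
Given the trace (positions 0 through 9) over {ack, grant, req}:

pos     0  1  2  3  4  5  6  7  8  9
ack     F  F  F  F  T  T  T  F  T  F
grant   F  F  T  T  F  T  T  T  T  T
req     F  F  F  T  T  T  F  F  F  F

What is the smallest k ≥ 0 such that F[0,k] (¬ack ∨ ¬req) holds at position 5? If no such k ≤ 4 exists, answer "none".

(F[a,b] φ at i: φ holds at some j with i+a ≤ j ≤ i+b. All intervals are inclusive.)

Scan j = 5,6,… for (¬ack ∨ ¬req):
  j=5: fails
  j=6: holds
First hit at j=6, so smallest k = 6-5 = 1.

1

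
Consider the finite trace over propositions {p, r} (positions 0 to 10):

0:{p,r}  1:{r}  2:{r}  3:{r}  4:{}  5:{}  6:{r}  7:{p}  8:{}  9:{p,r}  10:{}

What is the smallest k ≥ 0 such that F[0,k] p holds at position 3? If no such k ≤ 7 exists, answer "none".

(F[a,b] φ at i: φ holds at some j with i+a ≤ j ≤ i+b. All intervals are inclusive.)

Scan j = 3,4,… for p:
  j=3: fails
  j=4: fails
  j=5: fails
  j=6: fails
  j=7: holds
First hit at j=7, so smallest k = 7-3 = 4.

4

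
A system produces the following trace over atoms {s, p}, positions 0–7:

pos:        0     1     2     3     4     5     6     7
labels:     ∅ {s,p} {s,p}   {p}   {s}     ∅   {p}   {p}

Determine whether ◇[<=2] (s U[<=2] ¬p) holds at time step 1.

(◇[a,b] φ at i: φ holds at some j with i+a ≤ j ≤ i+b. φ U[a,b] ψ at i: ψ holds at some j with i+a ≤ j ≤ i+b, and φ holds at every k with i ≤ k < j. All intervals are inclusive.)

No

Check (s U[<=2] ¬p) at each j in [1,3]:
  j=1: fails
  j=2: fails
  j=3: fails
No position in the window satisfies it → formula fails.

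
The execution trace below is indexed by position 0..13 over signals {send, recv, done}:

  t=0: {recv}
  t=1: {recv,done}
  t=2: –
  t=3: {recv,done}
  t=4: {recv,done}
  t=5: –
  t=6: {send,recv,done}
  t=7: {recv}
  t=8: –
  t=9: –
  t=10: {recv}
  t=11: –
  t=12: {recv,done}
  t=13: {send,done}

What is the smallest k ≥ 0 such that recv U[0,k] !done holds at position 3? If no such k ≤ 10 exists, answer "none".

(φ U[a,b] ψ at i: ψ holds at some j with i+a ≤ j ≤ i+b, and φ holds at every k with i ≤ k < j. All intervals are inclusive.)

2

Need earliest j ≥ 3 with !done, and recv at every k in [3,j-1].
  j=3: rhs fails.
  j=4: rhs fails.
  j=5: rhs holds; lhs holds on [3,4]. k = 2.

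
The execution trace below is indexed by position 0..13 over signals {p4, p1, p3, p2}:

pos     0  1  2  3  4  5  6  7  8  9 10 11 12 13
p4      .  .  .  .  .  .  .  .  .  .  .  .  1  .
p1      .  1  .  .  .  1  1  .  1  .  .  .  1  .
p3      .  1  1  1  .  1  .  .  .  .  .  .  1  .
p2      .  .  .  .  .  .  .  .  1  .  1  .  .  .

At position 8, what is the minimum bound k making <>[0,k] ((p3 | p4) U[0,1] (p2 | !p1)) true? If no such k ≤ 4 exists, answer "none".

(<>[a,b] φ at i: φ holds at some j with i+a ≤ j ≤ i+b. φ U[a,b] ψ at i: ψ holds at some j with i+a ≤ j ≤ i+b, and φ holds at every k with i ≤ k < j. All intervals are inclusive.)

Scan j = 8,9,… for ((p3 | p4) U[0,1] (p2 | !p1)):
  j=8: holds
First hit at j=8, so smallest k = 8-8 = 0.

0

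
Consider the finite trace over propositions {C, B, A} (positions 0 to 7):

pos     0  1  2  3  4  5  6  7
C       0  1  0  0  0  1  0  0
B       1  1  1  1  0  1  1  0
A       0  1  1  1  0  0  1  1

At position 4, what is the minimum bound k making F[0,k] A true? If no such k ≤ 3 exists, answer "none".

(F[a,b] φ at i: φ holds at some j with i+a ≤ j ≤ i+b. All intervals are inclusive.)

Scan j = 4,5,… for A:
  j=4: fails
  j=5: fails
  j=6: holds
First hit at j=6, so smallest k = 6-4 = 2.

2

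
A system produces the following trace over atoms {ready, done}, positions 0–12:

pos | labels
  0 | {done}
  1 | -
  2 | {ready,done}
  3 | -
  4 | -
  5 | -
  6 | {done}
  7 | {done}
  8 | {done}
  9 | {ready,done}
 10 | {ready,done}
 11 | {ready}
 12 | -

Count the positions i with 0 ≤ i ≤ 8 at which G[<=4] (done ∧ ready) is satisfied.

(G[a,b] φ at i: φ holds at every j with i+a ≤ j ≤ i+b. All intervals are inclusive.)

Evaluate at each i in [0,8]:
  i=0: ✗ (fails at j=0)
  i=1: ✗ (fails at j=1)
  i=2: ✗ (fails at j=3)
  i=3: ✗ (fails at j=3)
  i=4: ✗ (fails at j=4)
  i=5: ✗ (fails at j=5)
  i=6: ✗ (fails at j=6)
  i=7: ✗ (fails at j=7)
  i=8: ✗ (fails at j=8)
Positions where it holds: {} → 0.

0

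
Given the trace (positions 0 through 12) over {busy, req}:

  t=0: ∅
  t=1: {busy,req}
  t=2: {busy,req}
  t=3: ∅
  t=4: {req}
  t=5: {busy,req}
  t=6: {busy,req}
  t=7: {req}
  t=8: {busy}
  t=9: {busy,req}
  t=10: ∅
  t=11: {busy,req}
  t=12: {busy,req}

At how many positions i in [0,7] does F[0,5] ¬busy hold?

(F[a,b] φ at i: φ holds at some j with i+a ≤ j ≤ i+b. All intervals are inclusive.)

8

Evaluate at each i in [0,7]:
  i=0: ✓ (witness j=0)
  i=1: ✓ (witness j=3)
  i=2: ✓ (witness j=3)
  i=3: ✓ (witness j=3)
  i=4: ✓ (witness j=4)
  i=5: ✓ (witness j=7)
  i=6: ✓ (witness j=7)
  i=7: ✓ (witness j=7)
Positions where it holds: {0, 1, 2, 3, 4, 5, 6, 7} → 8.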